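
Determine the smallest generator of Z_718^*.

7

φ(718) = φ(2)·φ(359) = 1·358 = 358 = 2 · 179.
g is a primitive root iff g^(358/q) ≢ 1 (mod 718) for each prime q ∈ {2, 179}.
g = 2: gcd(2, 718) = 2 > 1, not a unit — skip.
g = 3: 3^179 ≡ 1 — hits 1, so not a primitive root.
g = 4: gcd(4, 718) = 2 > 1, not a unit — skip.
g = 5: 5^179 ≡ 1 — hits 1, so not a primitive root.
g = 6: gcd(6, 718) = 2 > 1, not a unit — skip.
g = 7: 7^179 ≡ 717; 7^2 ≡ 49 — none is 1, so 7 is a primitive root.
So 7 is the smallest generator of (Z/718Z)^×.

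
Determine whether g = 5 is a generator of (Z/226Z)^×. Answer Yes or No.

Yes

φ(226) = φ(2)·φ(113) = 1·112 = 112 = 2^4 · 7.
It suffices to check that the order of 5 is not a proper divisor of 112: compute 5^(112/q) for q ∈ {2, 7}.
5^56 ≡ 225 (mod 226)  [q = 2: ≢ 1 ✓]
5^16 ≡ 143 (mod 226)  [q = 7: ≢ 1 ✓]
All checks pass, so 5 has order 112 and is a primitive root modulo 226.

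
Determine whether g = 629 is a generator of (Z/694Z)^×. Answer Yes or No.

No

φ(694) = φ(2)·φ(347) = 1·346 = 346 = 2 · 173.
An element g generates (Z/694Z)^× iff g^(346/q) ≢ 1 (mod 694) for each prime q ∈ {2, 173}.
629^173 ≡ 1 (mod 694)  [q = 2: ≡ 1 ✗]
629^2 ≡ 61 (mod 694)  [q = 173: ≢ 1 ✓]
Since 629^173 ≡ 1, the order of 629 divides 173 < 346, so 629 is not a primitive root.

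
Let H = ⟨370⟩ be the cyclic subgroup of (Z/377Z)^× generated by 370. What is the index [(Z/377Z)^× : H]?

The order of 370 must divide φ(377) = φ(13·29) = (13−1)·(29−1) = 12·28 = 336 = 2^4 · 3 · 7.
Divisors of 336: 1, 2, 3, 4, 6, 7, 8, 12, 14, 16, 21, 24, 28, 42, 48, 56, 84, 112, 168, 336.
Test each divisor d:
370^1 ≡ 370
370^2 ≡ 49
370^3 ≡ 34
370^4 ≡ 139
370^6 ≡ 25
370^7 ≡ 202
370^8 ≡ 94
370^12 ≡ 248
370^14 ≡ 88
370^16 ≡ 165
370^21 ≡ 57
370^24 ≡ 53
370^28 ≡ 204
370^42 ≡ 233
370^48 ≡ 170
370^56 ≡ 146
370^84 ≡ 1
So ord_377(370) = 84, hence |⟨370⟩| = 84.
Index = |(Z/377Z)^×| / |⟨370⟩| = 336 / 84 = 4.

4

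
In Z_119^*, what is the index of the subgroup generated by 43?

12

Since 43 ∈ (Z/119Z)^×, its order divides φ(119) = φ(7·17) = (7−1)·(17−1) = 6·16 = 96 = 2^5 · 3.
Divisors of 96: 1, 2, 3, 4, 6, 8, 12, 16, 24, 32, 48, 96.
Evaluate successive powers at the divisors of 96:
43^1 ≡ 43
43^2 ≡ 64
43^3 ≡ 15
43^4 ≡ 50
43^6 ≡ 106
43^8 ≡ 1
So ord_119(43) = 8, hence |⟨43⟩| = 8.
[(Z/119Z)^× : ⟨43⟩] = 96/8 = 12.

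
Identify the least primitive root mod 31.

φ(31) = 31 − 1 = 30 = 2 · 3 · 5.
g is a primitive root iff g^(30/q) ≢ 1 (mod 31) for each prime q ∈ {2, 3, 5}.
g = 2: 2^15 ≡ 1 — hits 1, so not a primitive root.
g = 3: 3^15 ≡ 30; 3^10 ≡ 25; 3^6 ≡ 16 — none is 1, so 3 is a primitive root.
The smallest primitive root modulo 31 is 3.

3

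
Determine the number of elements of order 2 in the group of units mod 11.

1

φ(11) = 11 − 1 = 10 = 2 · 5.
Since (Z/11Z)^× is cyclic of order 10, the number of elements of order d is φ(d) when d | 10 and 0 otherwise.
2 | 10, and φ(2) = 2 − 1 = 1.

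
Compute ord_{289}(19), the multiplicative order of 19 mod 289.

The order of 19 must divide φ(289) = φ(17^2) = 17·(17−1) = 272 = 2^4 · 17.
Divisors of 272: 1, 2, 4, 8, 16, 17, 34, 68, 136, 272.
Evaluate successive powers at the divisors of 272:
19^1 ≡ 19 (mod 289)
19^2 ≡ 72 (mod 289)
19^4 ≡ 271 (mod 289)
19^8 ≡ 35 (mod 289)
19^16 ≡ 69 (mod 289)
19^17 ≡ 155 (mod 289)
19^34 ≡ 38 (mod 289)
19^68 ≡ 288 (mod 289)
19^136 ≡ 1 (mod 289) ✓
The smallest such exponent is 136, so the order of 19 is 136.

136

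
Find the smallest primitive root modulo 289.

φ(289) = φ(17^2) = 17·(17−1) = 272 = 2^4 · 17.
Test candidates g = 2, 3, … against the prime factors q ∈ {2, 17} of φ(289): g is a generator iff g^(272/q) ≢ 1 for every such q.
g = 2: 2^136 ≡ 1 — hits 1, so not a primitive root.
g = 3: 3^136 ≡ 288; 3^16 ≡ 171 — none is 1, so 3 is a primitive root.
So 3 is the smallest generator of (Z/289Z)^×.

3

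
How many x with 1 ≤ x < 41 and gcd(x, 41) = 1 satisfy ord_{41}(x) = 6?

φ(41) = 41 − 1 = 40 = 2^3 · 5.
(Z/41Z)^× is cyclic (|G| = 40); a cyclic group of order m has exactly φ(d) elements of each order d | m, and none otherwise.
Since 6 ∤ 40, the count is 0.

0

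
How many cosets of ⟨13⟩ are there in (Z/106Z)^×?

Since 13 ∈ (Z/106Z)^×, its order divides φ(106) = φ(2)·φ(53) = 1·52 = 52 = 2^2 · 13.
Divisors of 52: 1, 2, 4, 13, 26, 52.
Evaluate successive powers at the divisors of 52:
13^1 ≡ 13
13^2 ≡ 63
13^4 ≡ 47
13^13 ≡ 1
The order of 13 is 13, so the subgroup it generates has 13 elements.
Index = |(Z/106Z)^×| / |⟨13⟩| = 52 / 13 = 4.

4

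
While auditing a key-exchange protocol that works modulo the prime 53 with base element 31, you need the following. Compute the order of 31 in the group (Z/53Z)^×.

The order of 31 must divide φ(53) = 53 − 1 = 52 = 2^2 · 13.
Divisors of 52: 1, 2, 4, 13, 26, 52.
Compute 31^d (mod 53) for the divisors d until we hit 1:
31^1 ≡ 31 (mod 53)
31^2 ≡ 7 (mod 53)
31^4 ≡ 49 (mod 53)
31^13 ≡ 30 (mod 53)
31^26 ≡ 52 (mod 53)
31^52 ≡ 1 (mod 53) ✓
The smallest such exponent is 52, so the order of 31 is 52.

52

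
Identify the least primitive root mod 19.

2

φ(19) = 19 − 1 = 18 = 2 · 3^2.
g is a primitive root iff g^(18/q) ≢ 1 (mod 19) for each prime q ∈ {2, 3}.
g = 2: 2^9 ≡ 18; 2^6 ≡ 7 — none is 1, so 2 is a primitive root.
The smallest primitive root modulo 19 is 2.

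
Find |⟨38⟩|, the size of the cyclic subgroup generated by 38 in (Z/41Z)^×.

The order of 38 must divide φ(41) = 41 − 1 = 40 = 2^3 · 5.
Divisors of 40: 1, 2, 4, 5, 8, 10, 20, 40.
Test each divisor d:
38^1 ≡ 38
38^2 ≡ 9
38^4 ≡ 40
38^5 ≡ 3
38^8 ≡ 1
Hence ord(38) = 8.

8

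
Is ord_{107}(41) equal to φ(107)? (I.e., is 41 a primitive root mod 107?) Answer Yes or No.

φ(107) = 107 − 1 = 106 = 2 · 53.
An element g generates (Z/107Z)^× iff g^(106/q) ≢ 1 (mod 107) for each prime q ∈ {2, 53}.
41^53 ≡ 1 (mod 107)  [q = 2: ≡ 1 ✗]
41^2 ≡ 76 (mod 107)  [q = 53: ≢ 1 ✓]
The check at q = 2 fails, so 41 generates a proper subgroup.

No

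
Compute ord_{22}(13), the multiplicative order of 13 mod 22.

10

By Lagrange's theorem, ord_22(13) divides φ(22) = φ(2)·φ(11) = 1·10 = 10 = 2 · 5.
Divisors of 10: 1, 2, 5, 10.
Compute 13^d (mod 22) for the divisors d until we hit 1:
13^1 ≡ 13
13^2 ≡ 15
13^5 ≡ 21
13^10 ≡ 1
The smallest such exponent is 10, so the order of 13 is 10.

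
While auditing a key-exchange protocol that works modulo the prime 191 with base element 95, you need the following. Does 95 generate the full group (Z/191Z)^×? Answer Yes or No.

Yes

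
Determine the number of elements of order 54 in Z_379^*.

φ(379) = 379 − 1 = 378 = 2 · 3^3 · 7.
In a cyclic group of order 378, there are φ(d) elements of order d for each divisor d of 378, and zero for non-divisors.
54 = 2 · 3^3 divides 378, and φ(54) = 18.

18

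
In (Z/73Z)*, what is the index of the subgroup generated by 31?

1

Since 31 ∈ (Z/73Z)^×, its order divides φ(73) = 73 − 1 = 72 = 2^3 · 3^2.
Divisors of 72: 1, 2, 3, 4, 6, 8, 9, 12, 18, 24, 36, 72.
Test each divisor d:
31^1 ≡ 31
31^2 ≡ 12
31^3 ≡ 7
31^4 ≡ 71
31^6 ≡ 49
31^8 ≡ 4
31^9 ≡ 51
31^12 ≡ 65
31^18 ≡ 46
31^24 ≡ 64
31^36 ≡ 72
31^72 ≡ 1
So ord_73(31) = 72, hence |⟨31⟩| = 72.
The index is φ(73) / ord(31) = 72 / 72 = 1.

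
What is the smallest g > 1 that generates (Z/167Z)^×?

φ(167) = 167 − 1 = 166 = 2 · 83.
g is a primitive root iff g^(166/q) ≢ 1 (mod 167) for each prime q ∈ {2, 83}.
g = 2: 2^83 ≡ 1 — hits 1, so not a primitive root.
g = 3: 3^83 ≡ 1 — hits 1, so not a primitive root.
g = 4: 4^83 ≡ 1 — hits 1, so not a primitive root.
g = 5: 5^83 ≡ 166; 5^2 ≡ 25 — none is 1, so 5 is a primitive root.
The smallest primitive root modulo 167 is 5.

5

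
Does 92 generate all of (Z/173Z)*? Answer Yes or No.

No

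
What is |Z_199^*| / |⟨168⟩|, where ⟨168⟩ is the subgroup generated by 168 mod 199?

ord(168) | φ(199) = 199 − 1 = 198 = 2 · 3^2 · 11.
Divisors of 198: 1, 2, 3, 6, 9, 11, 18, 22, 33, 66, 99, 198.
Check 168^d mod 199 for each divisor in increasing order:
168^1 ≡ 168 (mod 199)
168^2 ≡ 165 (mod 199)
168^3 ≡ 59 (mod 199)
168^6 ≡ 98 (mod 199)
168^9 ≡ 11 (mod 199)
168^11 ≡ 24 (mod 199)
168^18 ≡ 121 (mod 199)
168^22 ≡ 178 (mod 199)
168^33 ≡ 93 (mod 199)
168^66 ≡ 92 (mod 199)
168^99 ≡ 198 (mod 199)
168^198 ≡ 1 (mod 199) ✓
Thus |⟨168⟩| = ord(168) = 198.
Index = |(Z/199Z)^×| / |⟨168⟩| = 198 / 198 = 1.

1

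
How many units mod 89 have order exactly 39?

0

φ(89) = 89 − 1 = 88 = 2^3 · 11.
Since (Z/89Z)^× is cyclic of order 88, the number of elements of order d is φ(d) when d | 88 and 0 otherwise.
39 does not divide 88, so no element of (Z/89Z)^× has order 39.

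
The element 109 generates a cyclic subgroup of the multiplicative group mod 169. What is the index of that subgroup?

3

The order of 109 must divide φ(169) = φ(13^2) = 13·(13−1) = 156 = 2^2 · 3 · 13.
Divisors of 156: 1, 2, 3, 4, 6, 12, 13, 26, 39, 52, 78, 156.
Test each divisor d:
109^1 ≡ 109 (mod 169)
109^2 ≡ 51 (mod 169)
109^3 ≡ 151 (mod 169)
109^4 ≡ 66 (mod 169)
109^6 ≡ 155 (mod 169)
109^12 ≡ 27 (mod 169)
109^13 ≡ 70 (mod 169)
109^26 ≡ 168 (mod 169)
109^39 ≡ 99 (mod 169)
109^52 ≡ 1 (mod 169) ✓
The order of 109 is 52, so the subgroup it generates has 52 elements.
Index = |(Z/169Z)^×| / |⟨109⟩| = 156 / 52 = 3.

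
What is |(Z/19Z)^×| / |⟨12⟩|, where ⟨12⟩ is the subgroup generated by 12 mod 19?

3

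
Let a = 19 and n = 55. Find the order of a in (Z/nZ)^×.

10

Since 19 ∈ (Z/55Z)^×, its order divides φ(55) = φ(5·11) = (5−1)·(11−1) = 4·10 = 40 = 2^3 · 5.
Divisors of 40: 1, 2, 4, 5, 8, 10, 20, 40.
Check 19^d mod 55 for each divisor in increasing order:
19^1 ≡ 19 (mod 55)
19^2 ≡ 31 (mod 55)
19^4 ≡ 26 (mod 55)
19^5 ≡ 54 (mod 55)
19^8 ≡ 16 (mod 55)
19^10 ≡ 1 (mod 55) ✓
Hence ord(19) = 10.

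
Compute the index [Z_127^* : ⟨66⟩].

ord(66) | φ(127) = 127 − 1 = 126 = 2 · 3^2 · 7.
Divisors of 126: 1, 2, 3, 6, 7, 9, 14, 18, 21, 42, 63, 126.
Evaluate successive powers at the divisors of 126:
66^1 ≡ 66
66^2 ≡ 38
66^3 ≡ 95
66^6 ≡ 8
66^7 ≡ 20
66^9 ≡ 125
66^14 ≡ 19
66^18 ≡ 4
66^21 ≡ 126
66^42 ≡ 1
So ord_127(66) = 42, hence |⟨66⟩| = 42.
Index = |(Z/127Z)^×| / |⟨66⟩| = 126 / 42 = 3.

3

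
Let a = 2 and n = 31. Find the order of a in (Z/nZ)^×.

Since 2 ∈ (Z/31Z)^×, its order divides φ(31) = 31 − 1 = 30 = 2 · 3 · 5.
Divisors of 30: 1, 2, 3, 5, 6, 10, 15, 30.
Evaluate successive powers at the divisors of 30:
2^1 ≡ 2
2^2 ≡ 4
2^3 ≡ 8
2^5 ≡ 1
The smallest such exponent is 5, so the order of 2 is 5.

5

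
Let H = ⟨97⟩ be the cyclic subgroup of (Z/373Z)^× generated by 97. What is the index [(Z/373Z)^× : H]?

3

The order of 97 must divide φ(373) = 373 − 1 = 372 = 2^2 · 3 · 31.
Divisors of 372: 1, 2, 3, 4, 6, 12, 31, 62, 93, 124, 186, 372.
Test each divisor d:
97^1 ≡ 97 (mod 373)
97^2 ≡ 84 (mod 373)
97^3 ≡ 315 (mod 373)
97^4 ≡ 342 (mod 373)
97^6 ≡ 7 (mod 373)
97^12 ≡ 49 (mod 373)
97^31 ≡ 269 (mod 373)
97^62 ≡ 372 (mod 373)
97^93 ≡ 104 (mod 373)
97^124 ≡ 1 (mod 373) ✓
The order of 97 is 124, so the subgroup it generates has 124 elements.
[(Z/373Z)^× : ⟨97⟩] = 372/124 = 3.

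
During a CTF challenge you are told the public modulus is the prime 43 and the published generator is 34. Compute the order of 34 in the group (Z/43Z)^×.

The order of 34 must divide φ(43) = 43 − 1 = 42 = 2 · 3 · 7.
Divisors of 42: 1, 2, 3, 6, 7, 14, 21, 42.
Test each divisor d:
34^1 ≡ 34 (mod 43)
34^2 ≡ 38 (mod 43)
34^3 ≡ 2 (mod 43)
34^6 ≡ 4 (mod 43)
34^7 ≡ 7 (mod 43)
34^14 ≡ 6 (mod 43)
34^21 ≡ 42 (mod 43)
34^42 ≡ 1 (mod 43) ✓
Hence ord(34) = 42.

42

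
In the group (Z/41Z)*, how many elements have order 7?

0

φ(41) = 41 − 1 = 40 = 2^3 · 5.
In a cyclic group of order 40, there are φ(d) elements of order d for each divisor d of 40, and zero for non-divisors.
Since 7 ∤ 40, the count is 0.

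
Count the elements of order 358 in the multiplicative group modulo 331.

φ(331) = 331 − 1 = 330 = 2 · 3 · 5 · 11.
Since (Z/331Z)^× is cyclic of order 330, the number of elements of order d is φ(d) when d | 330 and 0 otherwise.
Here 330 is not a multiple of 358, so there are no elements of order 358.

0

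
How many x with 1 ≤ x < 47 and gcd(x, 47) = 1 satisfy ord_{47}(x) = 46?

22

φ(47) = 47 − 1 = 46 = 2 · 23.
(Z/47Z)^× is cyclic (|G| = 46); a cyclic group of order m has exactly φ(d) elements of each order d | m, and none otherwise.
46 = 2 · 23 divides 46, and φ(46) = 22.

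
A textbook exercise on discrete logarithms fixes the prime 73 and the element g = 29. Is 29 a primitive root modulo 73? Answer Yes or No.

Yes

φ(73) = 73 − 1 = 72 = 2^3 · 3^2.
Test 29^(72/q) mod 73 for each prime factor q of 72:
29^36 ≡ 72 (mod 73)  [q = 2: ≢ 1 ✓]
29^24 ≡ 64 (mod 73)  [q = 3: ≢ 1 ✓]
None equal 1, so ord_73(29) = 72: 29 is a primitive root.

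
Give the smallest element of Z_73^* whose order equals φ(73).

5

φ(73) = 73 − 1 = 72 = 2^3 · 3^2.
Test candidates g = 2, 3, … against the prime factors q ∈ {2, 3} of φ(73): g is a generator iff g^(72/q) ≢ 1 for every such q.
g = 2: 2^36 ≡ 1 — hits 1, so not a primitive root.
g = 3: 3^36 ≡ 1 — hits 1, so not a primitive root.
g = 4: 4^36 ≡ 1 — hits 1, so not a primitive root.
g = 5: 5^36 ≡ 72; 5^24 ≡ 8 — none is 1, so 5 is a primitive root.
So 5 is the smallest generator of (Z/73Z)^×.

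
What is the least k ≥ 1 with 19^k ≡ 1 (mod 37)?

Since 19 ∈ (Z/37Z)^×, its order divides φ(37) = 37 − 1 = 36 = 2^2 · 3^2.
Divisors of 36: 1, 2, 3, 4, 6, 9, 12, 18, 36.
Test each divisor d:
19^1 ≡ 19 (mod 37)
19^2 ≡ 28 (mod 37)
19^3 ≡ 14 (mod 37)
19^4 ≡ 7 (mod 37)
19^6 ≡ 11 (mod 37)
19^9 ≡ 6 (mod 37)
19^12 ≡ 10 (mod 37)
19^18 ≡ 36 (mod 37)
19^36 ≡ 1 (mod 37) ✓
Therefore the multiplicative order of 19 modulo 37 is 36.

36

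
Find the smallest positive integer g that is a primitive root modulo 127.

φ(127) = 127 − 1 = 126 = 2 · 3^2 · 7.
g is a primitive root iff g^(126/q) ≢ 1 (mod 127) for each prime q ∈ {2, 3, 7}.
g = 2: 2^63 ≡ 1 — hits 1, so not a primitive root.
g = 3: 3^63 ≡ 126; 3^42 ≡ 107; 3^18 ≡ 4 — none is 1, so 3 is a primitive root.
So 3 is the smallest generator of (Z/127Z)^×.

3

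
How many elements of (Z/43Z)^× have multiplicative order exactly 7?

6

φ(43) = 43 − 1 = 42 = 2 · 3 · 7.
Since (Z/43Z)^× is cyclic of order 42, the number of elements of order d is φ(d) when d | 42 and 0 otherwise.
7 | 42, and φ(7) = 7 − 1 = 6.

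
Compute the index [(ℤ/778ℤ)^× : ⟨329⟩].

1

By Lagrange's theorem, ord_778(329) divides φ(778) = φ(2)·φ(389) = 1·388 = 388 = 2^2 · 97.
Divisors of 388: 1, 2, 4, 97, 194, 388.
Check 329^d mod 778 for each divisor in increasing order:
329^1 ≡ 329
329^2 ≡ 99
329^4 ≡ 465
329^97 ≡ 663
329^194 ≡ 777
329^388 ≡ 1
Thus |⟨329⟩| = ord(329) = 388.
The index is φ(778) / ord(329) = 388 / 388 = 1.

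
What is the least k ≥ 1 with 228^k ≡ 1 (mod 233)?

232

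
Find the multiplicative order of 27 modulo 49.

14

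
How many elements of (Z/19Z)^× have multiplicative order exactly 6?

φ(19) = 19 − 1 = 18 = 2 · 3^2.
(Z/19Z)^× is cyclic (|G| = 18); a cyclic group of order m has exactly φ(d) elements of each order d | m, and none otherwise.
6 = 2 · 3 divides 18, and φ(6) = 2.

2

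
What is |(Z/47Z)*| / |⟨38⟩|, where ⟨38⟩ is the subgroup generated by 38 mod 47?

1

By Lagrange's theorem, ord_47(38) divides φ(47) = 47 − 1 = 46 = 2 · 23.
Divisors of 46: 1, 2, 23, 46.
Test each divisor d:
38^1 ≡ 38 (mod 47)
38^2 ≡ 34 (mod 47)
38^23 ≡ 46 (mod 47)
38^46 ≡ 1 (mod 47) ✓
So ord_47(38) = 46, hence |⟨38⟩| = 46.
Index = |(Z/47Z)^×| / |⟨38⟩| = 46 / 46 = 1.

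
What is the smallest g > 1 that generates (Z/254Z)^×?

φ(254) = φ(2)·φ(127) = 1·126 = 126 = 2 · 3^2 · 7.
g is a primitive root iff g^(126/q) ≢ 1 (mod 254) for each prime q ∈ {2, 3, 7}.
g = 2: gcd(2, 254) = 2 > 1, not a unit — skip.
g = 3: 3^63 ≡ 253; 3^42 ≡ 107; 3^18 ≡ 131 — none is 1, so 3 is a primitive root.
The smallest primitive root modulo 254 is 3.

3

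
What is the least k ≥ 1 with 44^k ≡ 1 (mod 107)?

53

The order of 44 must divide φ(107) = 107 − 1 = 106 = 2 · 53.
Divisors of 106: 1, 2, 53, 106.
Check 44^d mod 107 for each divisor in increasing order:
44^1 ≡ 44 (mod 107)
44^2 ≡ 10 (mod 107)
44^53 ≡ 1 (mod 107) ✓
Hence ord(44) = 53.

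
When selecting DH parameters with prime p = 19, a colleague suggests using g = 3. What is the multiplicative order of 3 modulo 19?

18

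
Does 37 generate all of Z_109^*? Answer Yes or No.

Yes

φ(109) = 109 − 1 = 108 = 2^2 · 3^3.
An element g generates (Z/109Z)^× iff g^(108/q) ≢ 1 (mod 109) for each prime q ∈ {2, 3}.
37^54 ≡ 108 (mod 109)  [q = 2: ≢ 1 ✓]
37^36 ≡ 45 (mod 109)  [q = 3: ≢ 1 ✓]
All checks pass, so 37 has order 108 and is a primitive root modulo 109.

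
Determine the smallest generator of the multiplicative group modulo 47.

φ(47) = 47 − 1 = 46 = 2 · 23.
Test candidates g = 2, 3, … against the prime factors q ∈ {2, 23} of φ(47): g is a generator iff g^(46/q) ≢ 1 for every such q.
g = 2: 2^23 ≡ 1 — hits 1, so not a primitive root.
g = 3: 3^23 ≡ 1 — hits 1, so not a primitive root.
g = 4: 4^23 ≡ 1 — hits 1, so not a primitive root.
g = 5: 5^23 ≡ 46; 5^2 ≡ 25 — none is 1, so 5 is a primitive root.
Hence the least primitive root of 47 is 5.

5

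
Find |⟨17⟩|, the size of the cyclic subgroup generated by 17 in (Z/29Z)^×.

4

Since 17 ∈ (Z/29Z)^×, its order divides φ(29) = 29 − 1 = 28 = 2^2 · 7.
Divisors of 28: 1, 2, 4, 7, 14, 28.
Evaluate successive powers at the divisors of 28:
17^1 ≡ 17
17^2 ≡ 28
17^4 ≡ 1
So ord_29(17) = 4.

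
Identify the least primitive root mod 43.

3

φ(43) = 43 − 1 = 42 = 2 · 3 · 7.
g is a primitive root iff g^(42/q) ≢ 1 (mod 43) for each prime q ∈ {2, 3, 7}.
g = 2: 2^21 ≡ 42; 2^14 ≡ 1 — hits 1, so not a primitive root.
g = 3: 3^21 ≡ 42; 3^14 ≡ 36; 3^6 ≡ 41 — none is 1, so 3 is a primitive root.
The smallest primitive root modulo 43 is 3.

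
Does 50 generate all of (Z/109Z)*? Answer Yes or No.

φ(109) = 109 − 1 = 108 = 2^2 · 3^3.
50 is a primitive root mod 109 iff 50^(φ(109)/q) ≢ 1 for every prime q | φ(109), i.e. q ∈ {2, 3}.
50^54 ≡ 108 (mod 109)  [q = 2: ≢ 1 ✓]
50^36 ≡ 45 (mod 109)  [q = 3: ≢ 1 ✓]
None equal 1, so ord_109(50) = 108: 50 is a primitive root.

Yes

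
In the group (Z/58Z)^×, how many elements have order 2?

1

φ(58) = φ(2)·φ(29) = 1·28 = 28 = 2^2 · 7.
Since (Z/58Z)^× is cyclic of order 28, the number of elements of order d is φ(d) when d | 28 and 0 otherwise.
2 | 28, and φ(2) = 2 − 1 = 1.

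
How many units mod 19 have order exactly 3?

2

φ(19) = 19 − 1 = 18 = 2 · 3^2.
(Z/19Z)^× is cyclic (|G| = 18); a cyclic group of order m has exactly φ(d) elements of each order d | m, and none otherwise.
3 | 18, and φ(3) = 3 − 1 = 2.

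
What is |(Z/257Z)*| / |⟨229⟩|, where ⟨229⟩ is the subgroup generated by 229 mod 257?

1

By Lagrange's theorem, ord_257(229) divides φ(257) = 257 − 1 = 256 = 2^8.
Divisors of 256: 1, 2, 4, 8, 16, 32, 64, 128, 256.
Compute 229^d (mod 257) for the divisors d until we hit 1:
229^1 ≡ 229 (mod 257)
229^2 ≡ 13 (mod 257)
229^4 ≡ 169 (mod 257)
229^8 ≡ 34 (mod 257)
229^16 ≡ 128 (mod 257)
229^32 ≡ 193 (mod 257)
229^64 ≡ 241 (mod 257)
229^128 ≡ 256 (mod 257)
229^256 ≡ 1 (mod 257) ✓
So ord_257(229) = 256, hence |⟨229⟩| = 256.
[(Z/257Z)^× : ⟨229⟩] = 256/256 = 1.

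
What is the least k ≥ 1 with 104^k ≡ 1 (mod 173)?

172

By Lagrange's theorem, ord_173(104) divides φ(173) = 173 − 1 = 172 = 2^2 · 43.
Divisors of 172: 1, 2, 4, 43, 86, 172.
Evaluate successive powers at the divisors of 172:
104^1 ≡ 104
104^2 ≡ 90
104^4 ≡ 142
104^43 ≡ 80
104^86 ≡ 172
104^172 ≡ 1
So ord_173(104) = 172.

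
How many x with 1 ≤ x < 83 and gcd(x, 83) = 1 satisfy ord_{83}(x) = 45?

0

φ(83) = 83 − 1 = 82 = 2 · 41.
In a cyclic group of order 82, there are φ(d) elements of order d for each divisor d of 82, and zero for non-divisors.
45 does not divide 82, so no element of (Z/83Z)^× has order 45.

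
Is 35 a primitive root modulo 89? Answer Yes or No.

φ(89) = 89 − 1 = 88 = 2^3 · 11.
It suffices to check that the order of 35 is not a proper divisor of 88: compute 35^(88/q) for q ∈ {2, 11}.
35^44 ≡ 88 (mod 89)  [q = 2: ≢ 1 ✓]
35^8 ≡ 16 (mod 89)  [q = 11: ≢ 1 ✓]
Every test exponent gives a nontrivial residue, hence 35 generates the full group.

Yes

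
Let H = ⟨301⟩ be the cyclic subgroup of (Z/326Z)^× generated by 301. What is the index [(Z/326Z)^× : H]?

3

The order of 301 must divide φ(326) = φ(2)·φ(163) = 1·162 = 162 = 2 · 3^4.
Divisors of 162: 1, 2, 3, 6, 9, 18, 27, 54, 81, 162.
Compute 301^d (mod 326) for the divisors d until we hit 1:
301^1 ≡ 301
301^2 ≡ 299
301^3 ≡ 23
301^6 ≡ 203
301^9 ≡ 105
301^18 ≡ 267
301^27 ≡ 325
301^54 ≡ 1
Thus |⟨301⟩| = ord(301) = 54.
Index = |(Z/326Z)^×| / |⟨301⟩| = 162 / 54 = 3.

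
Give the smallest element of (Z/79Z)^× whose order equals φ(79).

φ(79) = 79 − 1 = 78 = 2 · 3 · 13.
g is a primitive root iff g^(78/q) ≢ 1 (mod 79) for each prime q ∈ {2, 3, 13}.
g = 2: 2^39 ≡ 1 — hits 1, so not a primitive root.
g = 3: 3^39 ≡ 78; 3^26 ≡ 23; 3^6 ≡ 18 — none is 1, so 3 is a primitive root.
So 3 is the smallest generator of (Z/79Z)^×.

3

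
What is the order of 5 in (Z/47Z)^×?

46

The order of 5 must divide φ(47) = 47 − 1 = 46 = 2 · 23.
Divisors of 46: 1, 2, 23, 46.
Check 5^d mod 47 for each divisor in increasing order:
5^1 ≡ 5 (mod 47)
5^2 ≡ 25 (mod 47)
5^23 ≡ 46 (mod 47)
5^46 ≡ 1 (mod 47) ✓
Therefore the multiplicative order of 5 modulo 47 is 46.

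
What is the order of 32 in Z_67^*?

By Lagrange's theorem, ord_67(32) divides φ(67) = 67 − 1 = 66 = 2 · 3 · 11.
Divisors of 66: 1, 2, 3, 6, 11, 22, 33, 66.
Test each divisor d:
32^1 ≡ 32
32^2 ≡ 19
32^3 ≡ 5
32^6 ≡ 25
32^11 ≡ 30
32^22 ≡ 29
32^33 ≡ 66
32^66 ≡ 1
So ord_67(32) = 66.

66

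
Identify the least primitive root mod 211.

2

φ(211) = 211 − 1 = 210 = 2 · 3 · 5 · 7.
Test candidates g = 2, 3, … against the prime factors q ∈ {2, 3, 5, 7} of φ(211): g is a generator iff g^(210/q) ≢ 1 for every such q.
g = 2: 2^105 ≡ 210; 2^70 ≡ 196; 2^42 ≡ 107; 2^30 ≡ 171 — none is 1, so 2 is a primitive root.
So 2 is the smallest generator of (Z/211Z)^×.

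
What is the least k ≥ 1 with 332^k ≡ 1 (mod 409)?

102

ord(332) | φ(409) = 409 − 1 = 408 = 2^3 · 3 · 17.
Divisors of 408: 1, 2, 3, 4, 6, 8, 12, 17, 24, 34, 51, 68, 102, 136, 204, 408.
Check 332^d mod 409 for each divisor in increasing order:
332^1 ≡ 332
332^2 ≡ 203
332^3 ≡ 320
332^4 ≡ 309
332^6 ≡ 150
332^8 ≡ 184
332^12 ≡ 5
332^17 ≡ 54
332^24 ≡ 25
332^34 ≡ 53
332^51 ≡ 408
332^68 ≡ 355
332^102 ≡ 1
The smallest such exponent is 102, so the order of 332 is 102.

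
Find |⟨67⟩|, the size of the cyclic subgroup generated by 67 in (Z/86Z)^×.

21

By Lagrange's theorem, ord_86(67) divides φ(86) = φ(2)·φ(43) = 1·42 = 42 = 2 · 3 · 7.
Divisors of 42: 1, 2, 3, 6, 7, 14, 21, 42.
Check 67^d mod 86 for each divisor in increasing order:
67^1 ≡ 67
67^2 ≡ 17
67^3 ≡ 21
67^6 ≡ 11
67^7 ≡ 49
67^14 ≡ 79
67^21 ≡ 1
The smallest such exponent is 21, so the order of 67 is 21.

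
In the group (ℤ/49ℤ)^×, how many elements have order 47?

φ(49) = φ(7^2) = 7·(7−1) = 42 = 2 · 3 · 7.
In a cyclic group of order 42, there are φ(d) elements of order d for each divisor d of 42, and zero for non-divisors.
Here 42 is not a multiple of 47, so there are no elements of order 47.

0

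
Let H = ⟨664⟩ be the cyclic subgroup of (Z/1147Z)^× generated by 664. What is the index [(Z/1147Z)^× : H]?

6

The order of 664 must divide φ(1147) = φ(31·37) = (31−1)·(37−1) = 30·36 = 1080 = 2^3 · 3^3 · 5.
Divisors of 1080: 1, 2, 3, 4, 5, 6, 8, 9, 10, 12, 15, 18, 20, 24, 27, 30, 36, 40, 45, 54, 60, 72, 90, 108, 120, 135, 180, 216, 270, 360, 540, 1080.
Evaluate successive powers at the divisors of 1080:
664^1 ≡ 664 (mod 1147)
664^2 ≡ 448 (mod 1147)
664^3 ≡ 399 (mod 1147)
664^4 ≡ 1126 (mod 1147)
664^5 ≡ 967 (mod 1147)
664^6 ≡ 915 (mod 1147)
664^8 ≡ 441 (mod 1147)
664^9 ≡ 339 (mod 1147)
664^10 ≡ 284 (mod 1147)
664^12 ≡ 1062 (mod 1147)
664^15 ≡ 495 (mod 1147)
664^18 ≡ 221 (mod 1147)
664^20 ≡ 366 (mod 1147)
664^24 ≡ 343 (mod 1147)
664^27 ≡ 364 (mod 1147)
664^30 ≡ 714 (mod 1147)
664^36 ≡ 667 (mod 1147)
664^40 ≡ 904 (mod 1147)
664^45 ≡ 154 (mod 1147)
664^54 ≡ 591 (mod 1147)
664^60 ≡ 528 (mod 1147)
664^72 ≡ 1000 (mod 1147)
664^90 ≡ 776 (mod 1147)
664^108 ≡ 593 (mod 1147)
664^120 ≡ 63 (mod 1147)
664^135 ≡ 216 (mod 1147)
664^180 ≡ 1 (mod 1147) ✓
So ord_1147(664) = 180, hence |⟨664⟩| = 180.
[(Z/1147Z)^× : ⟨664⟩] = 1080/180 = 6.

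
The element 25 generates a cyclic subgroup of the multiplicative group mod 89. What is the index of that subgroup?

The order of 25 must divide φ(89) = 89 − 1 = 88 = 2^3 · 11.
Divisors of 88: 1, 2, 4, 8, 11, 22, 44, 88.
Evaluate successive powers at the divisors of 88:
25^1 ≡ 25
25^2 ≡ 2
25^4 ≡ 4
25^8 ≡ 16
25^11 ≡ 88
25^22 ≡ 1
Thus |⟨25⟩| = ord(25) = 22.
Index = |(Z/89Z)^×| / |⟨25⟩| = 88 / 22 = 4.

4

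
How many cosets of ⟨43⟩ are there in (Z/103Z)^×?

1

By Lagrange's theorem, ord_103(43) divides φ(103) = 103 − 1 = 102 = 2 · 3 · 17.
Divisors of 102: 1, 2, 3, 6, 17, 34, 51, 102.
Check 43^d mod 103 for each divisor in increasing order:
43^1 ≡ 43
43^2 ≡ 98
43^3 ≡ 94
43^6 ≡ 81
43^17 ≡ 47
43^34 ≡ 46
43^51 ≡ 102
43^102 ≡ 1
The order of 43 is 102, so the subgroup it generates has 102 elements.
[(Z/103Z)^× : ⟨43⟩] = 102/102 = 1.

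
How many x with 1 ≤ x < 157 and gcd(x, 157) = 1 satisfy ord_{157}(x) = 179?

φ(157) = 157 − 1 = 156 = 2^2 · 3 · 13.
(Z/157Z)^× is cyclic (|G| = 156); a cyclic group of order m has exactly φ(d) elements of each order d | m, and none otherwise.
Since 179 ∤ 156, the count is 0.

0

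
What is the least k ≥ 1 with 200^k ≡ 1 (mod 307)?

Since 200 ∈ (Z/307Z)^×, its order divides φ(307) = 307 − 1 = 306 = 2 · 3^2 · 17.
Divisors of 306: 1, 2, 3, 6, 9, 17, 18, 34, 51, 102, 153, 306.
Test each divisor d:
200^1 ≡ 200 (mod 307)
200^2 ≡ 90 (mod 307)
200^3 ≡ 194 (mod 307)
200^6 ≡ 182 (mod 307)
200^9 ≡ 3 (mod 307)
200^17 ≡ 20 (mod 307)
200^18 ≡ 9 (mod 307)
200^34 ≡ 93 (mod 307)
200^51 ≡ 18 (mod 307)
200^102 ≡ 17 (mod 307)
200^153 ≡ 306 (mod 307)
200^306 ≡ 1 (mod 307) ✓
The smallest such exponent is 306, so the order of 200 is 306.

306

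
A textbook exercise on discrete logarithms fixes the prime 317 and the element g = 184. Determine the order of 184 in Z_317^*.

316

Since 184 ∈ (Z/317Z)^×, its order divides φ(317) = 317 − 1 = 316 = 2^2 · 79.
Divisors of 316: 1, 2, 4, 79, 158, 316.
Compute 184^d (mod 317) for the divisors d until we hit 1:
184^1 ≡ 184 (mod 317)
184^2 ≡ 254 (mod 317)
184^4 ≡ 165 (mod 317)
184^79 ≡ 114 (mod 317)
184^158 ≡ 316 (mod 317)
184^316 ≡ 1 (mod 317) ✓
Therefore the multiplicative order of 184 modulo 317 is 316.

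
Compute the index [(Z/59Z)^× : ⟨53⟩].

2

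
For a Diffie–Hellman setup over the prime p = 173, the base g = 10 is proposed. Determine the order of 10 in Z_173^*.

Since 10 ∈ (Z/173Z)^×, its order divides φ(173) = 173 − 1 = 172 = 2^2 · 43.
Divisors of 172: 1, 2, 4, 43, 86, 172.
Compute 10^d (mod 173) for the divisors d until we hit 1:
10^1 ≡ 10 (mod 173)
10^2 ≡ 100 (mod 173)
10^4 ≡ 139 (mod 173)
10^43 ≡ 1 (mod 173) ✓
The smallest such exponent is 43, so the order of 10 is 43.

43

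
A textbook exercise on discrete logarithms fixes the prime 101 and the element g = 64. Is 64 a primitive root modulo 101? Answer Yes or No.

No

φ(101) = 101 − 1 = 100 = 2^2 · 5^2.
An element g generates (Z/101Z)^× iff g^(100/q) ≢ 1 (mod 101) for each prime q ∈ {2, 5}.
64^50 ≡ 1 (mod 101)  [q = 2: ≡ 1 ✗]
64^20 ≡ 95 (mod 101)  [q = 5: ≢ 1 ✓]
Since 64^50 ≡ 1, the order of 64 divides 50 < 100, so 64 is not a primitive root.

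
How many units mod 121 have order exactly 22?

10

φ(121) = φ(11^2) = 11·(11−1) = 110 = 2 · 5 · 11.
Since (Z/121Z)^× is cyclic of order 110, the number of elements of order d is φ(d) when d | 110 and 0 otherwise.
22 = 2 · 11 divides 110, and φ(22) = 10.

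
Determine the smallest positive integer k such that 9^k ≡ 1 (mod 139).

69

By Lagrange's theorem, ord_139(9) divides φ(139) = 139 − 1 = 138 = 2 · 3 · 23.
Divisors of 138: 1, 2, 3, 6, 23, 46, 69, 138.
Test each divisor d:
9^1 ≡ 9 (mod 139)
9^2 ≡ 81 (mod 139)
9^3 ≡ 34 (mod 139)
9^6 ≡ 44 (mod 139)
9^23 ≡ 42 (mod 139)
9^46 ≡ 96 (mod 139)
9^69 ≡ 1 (mod 139) ✓
The smallest such exponent is 69, so the order of 9 is 69.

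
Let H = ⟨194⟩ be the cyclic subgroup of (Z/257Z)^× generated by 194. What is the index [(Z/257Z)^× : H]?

1

Since 194 ∈ (Z/257Z)^×, its order divides φ(257) = 257 − 1 = 256 = 2^8.
Divisors of 256: 1, 2, 4, 8, 16, 32, 64, 128, 256.
Evaluate successive powers at the divisors of 256:
194^1 ≡ 194 (mod 257)
194^2 ≡ 114 (mod 257)
194^4 ≡ 146 (mod 257)
194^8 ≡ 242 (mod 257)
194^16 ≡ 225 (mod 257)
194^32 ≡ 253 (mod 257)
194^64 ≡ 16 (mod 257)
194^128 ≡ 256 (mod 257)
194^256 ≡ 1 (mod 257) ✓
So ord_257(194) = 256, hence |⟨194⟩| = 256.
[(Z/257Z)^× : ⟨194⟩] = 256/256 = 1.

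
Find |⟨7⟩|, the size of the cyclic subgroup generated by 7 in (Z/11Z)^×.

10

Since 7 ∈ (Z/11Z)^×, its order divides φ(11) = 11 − 1 = 10 = 2 · 5.
Divisors of 10: 1, 2, 5, 10.
Test each divisor d:
7^1 ≡ 7 (mod 11)
7^2 ≡ 5 (mod 11)
7^5 ≡ 10 (mod 11)
7^10 ≡ 1 (mod 11) ✓
Hence ord(7) = 10.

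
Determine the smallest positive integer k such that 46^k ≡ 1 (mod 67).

66

Since 46 ∈ (Z/67Z)^×, its order divides φ(67) = 67 − 1 = 66 = 2 · 3 · 11.
Divisors of 66: 1, 2, 3, 6, 11, 22, 33, 66.
Compute 46^d (mod 67) for the divisors d until we hit 1:
46^1 ≡ 46 (mod 67)
46^2 ≡ 39 (mod 67)
46^3 ≡ 52 (mod 67)
46^6 ≡ 24 (mod 67)
46^11 ≡ 30 (mod 67)
46^22 ≡ 29 (mod 67)
46^33 ≡ 66 (mod 67)
46^66 ≡ 1 (mod 67) ✓
Hence ord(46) = 66.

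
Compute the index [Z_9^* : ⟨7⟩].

The order of 7 must divide φ(9) = φ(3^2) = 3·(3−1) = 6 = 2 · 3.
Divisors of 6: 1, 2, 3, 6.
Evaluate successive powers at the divisors of 6:
7^1 ≡ 7 (mod 9)
7^2 ≡ 4 (mod 9)
7^3 ≡ 1 (mod 9) ✓
Thus |⟨7⟩| = ord(7) = 3.
[(Z/9Z)^× : ⟨7⟩] = 6/3 = 2.

2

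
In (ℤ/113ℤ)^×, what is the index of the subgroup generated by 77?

The order of 77 must divide φ(113) = 113 − 1 = 112 = 2^4 · 7.
Divisors of 112: 1, 2, 4, 7, 8, 14, 16, 28, 56, 112.
Check 77^d mod 113 for each divisor in increasing order:
77^1 ≡ 77
77^2 ≡ 53
77^4 ≡ 97
77^7 ≡ 18
77^8 ≡ 30
77^14 ≡ 98
77^16 ≡ 109
77^28 ≡ 112
77^56 ≡ 1
So ord_113(77) = 56, hence |⟨77⟩| = 56.
The index is φ(113) / ord(77) = 112 / 56 = 2.

2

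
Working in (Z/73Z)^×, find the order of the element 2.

The order of 2 must divide φ(73) = 73 − 1 = 72 = 2^3 · 3^2.
Divisors of 72: 1, 2, 3, 4, 6, 8, 9, 12, 18, 24, 36, 72.
Check 2^d mod 73 for each divisor in increasing order:
2^1 ≡ 2
2^2 ≡ 4
2^3 ≡ 8
2^4 ≡ 16
2^6 ≡ 64
2^8 ≡ 37
2^9 ≡ 1
So ord_73(2) = 9.

9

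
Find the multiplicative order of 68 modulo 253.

10

Since 68 ∈ (Z/253Z)^×, its order divides φ(253) = φ(11·23) = (11−1)·(23−1) = 10·22 = 220 = 2^2 · 5 · 11.
Divisors of 220: 1, 2, 4, 5, 10, 11, 20, 22, 44, 55, 110, 220.
Check 68^d mod 253 for each divisor in increasing order:
68^1 ≡ 68 (mod 253)
68^2 ≡ 70 (mod 253)
68^4 ≡ 93 (mod 253)
68^5 ≡ 252 (mod 253)
68^10 ≡ 1 (mod 253) ✓
Hence ord(68) = 10.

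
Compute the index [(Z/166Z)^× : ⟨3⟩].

2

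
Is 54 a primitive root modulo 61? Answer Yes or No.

Yes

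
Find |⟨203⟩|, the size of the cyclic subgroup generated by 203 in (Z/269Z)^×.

134

ord(203) | φ(269) = 269 − 1 = 268 = 2^2 · 67.
Divisors of 268: 1, 2, 4, 67, 134, 268.
Test each divisor d:
203^1 ≡ 203 (mod 269)
203^2 ≡ 52 (mod 269)
203^4 ≡ 14 (mod 269)
203^67 ≡ 268 (mod 269)
203^134 ≡ 1 (mod 269) ✓
The smallest such exponent is 134, so the order of 203 is 134.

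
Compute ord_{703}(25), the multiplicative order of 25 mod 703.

18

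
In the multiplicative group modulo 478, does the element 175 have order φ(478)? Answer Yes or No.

Yes

φ(478) = φ(2)·φ(239) = 1·238 = 238 = 2 · 7 · 17.
An element g generates (Z/478Z)^× iff g^(238/q) ≢ 1 (mod 478) for each prime q ∈ {2, 7, 17}.
175^119 ≡ 477 (mod 478)  [q = 2: ≢ 1 ✓]
175^34 ≡ 283 (mod 478)  [q = 7: ≢ 1 ✓]
175^14 ≡ 261 (mod 478)  [q = 17: ≢ 1 ✓]
All checks pass, so 175 has order 238 and is a primitive root modulo 478.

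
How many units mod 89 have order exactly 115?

φ(89) = 89 − 1 = 88 = 2^3 · 11.
In a cyclic group of order 88, there are φ(d) elements of order d for each divisor d of 88, and zero for non-divisors.
Since 115 ∤ 88, the count is 0.

0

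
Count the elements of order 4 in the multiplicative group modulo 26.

2

φ(26) = φ(2)·φ(13) = 1·12 = 12 = 2^2 · 3.
Since (Z/26Z)^× is cyclic of order 12, the number of elements of order d is φ(d) when d | 12 and 0 otherwise.
4 = 2^2 divides 12, and φ(4) = 2.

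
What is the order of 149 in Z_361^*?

171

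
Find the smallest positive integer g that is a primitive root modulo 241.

7

φ(241) = 241 − 1 = 240 = 2^4 · 3 · 5.
Test candidates g = 2, 3, … against the prime factors q ∈ {2, 3, 5} of φ(241): g is a generator iff g^(240/q) ≢ 1 for every such q.
g = 2: 2^120 ≡ 1 — hits 1, so not a primitive root.
g = 3: 3^120 ≡ 1 — hits 1, so not a primitive root.
g = 4: 4^120 ≡ 1 — hits 1, so not a primitive root.
g = 5: 5^120 ≡ 1 — hits 1, so not a primitive root.
g = 6: 6^120 ≡ 1 — hits 1, so not a primitive root.
g = 7: 7^120 ≡ 240; 7^80 ≡ 15; 7^48 ≡ 91 — none is 1, so 7 is a primitive root.
Hence the least primitive root of 241 is 7.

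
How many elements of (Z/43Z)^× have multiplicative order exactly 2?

φ(43) = 43 − 1 = 42 = 2 · 3 · 7.
In a cyclic group of order 42, there are φ(d) elements of order d for each divisor d of 42, and zero for non-divisors.
2 | 42, and φ(2) = 2 − 1 = 1.

1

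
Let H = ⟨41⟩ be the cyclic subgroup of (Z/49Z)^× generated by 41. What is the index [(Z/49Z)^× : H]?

By Lagrange's theorem, ord_49(41) divides φ(49) = φ(7^2) = 7·(7−1) = 42 = 2 · 3 · 7.
Divisors of 42: 1, 2, 3, 6, 7, 14, 21, 42.
Evaluate successive powers at the divisors of 42:
41^1 ≡ 41 (mod 49)
41^2 ≡ 15 (mod 49)
41^3 ≡ 27 (mod 49)
41^6 ≡ 43 (mod 49)
41^7 ≡ 48 (mod 49)
41^14 ≡ 1 (mod 49) ✓
The order of 41 is 14, so the subgroup it generates has 14 elements.
Index = |(Z/49Z)^×| / |⟨41⟩| = 42 / 14 = 3.

3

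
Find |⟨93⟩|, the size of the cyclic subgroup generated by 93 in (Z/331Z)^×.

330

The order of 93 must divide φ(331) = 331 − 1 = 330 = 2 · 3 · 5 · 11.
Divisors of 330: 1, 2, 3, 5, 6, 10, 11, 15, 22, 30, 33, 55, 66, 110, 165, 330.
Compute 93^d (mod 331) for the divisors d until we hit 1:
93^1 ≡ 93
93^2 ≡ 43
93^3 ≡ 27
93^5 ≡ 168
93^6 ≡ 67
93^10 ≡ 89
93^11 ≡ 2
93^15 ≡ 57
93^22 ≡ 4
93^30 ≡ 270
93^33 ≡ 8
93^55 ≡ 32
93^66 ≡ 64
93^110 ≡ 31
93^165 ≡ 330
93^330 ≡ 1
So ord_331(93) = 330.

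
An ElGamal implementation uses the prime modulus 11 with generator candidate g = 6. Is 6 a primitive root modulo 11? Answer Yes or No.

φ(11) = 11 − 1 = 10 = 2 · 5.
Test 6^(10/q) mod 11 for each prime factor q of 10:
6^5 ≡ 10 (mod 11)  [q = 2: ≢ 1 ✓]
6^2 ≡ 3 (mod 11)  [q = 5: ≢ 1 ✓]
None equal 1, so ord_11(6) = 10: 6 is a primitive root.

Yes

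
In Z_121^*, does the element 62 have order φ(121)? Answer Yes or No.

φ(121) = φ(11^2) = 11·(11−1) = 110 = 2 · 5 · 11.
62 is a primitive root mod 121 iff 62^(φ(121)/q) ≢ 1 for every prime q | φ(121), i.e. q ∈ {2, 5, 11}.
62^55 ≡ 120 (mod 121)  [q = 2: ≢ 1 ✓]
62^22 ≡ 27 (mod 121)  [q = 5: ≢ 1 ✓]
62^10 ≡ 67 (mod 121)  [q = 11: ≢ 1 ✓]
All checks pass, so 62 has order 110 and is a primitive root modulo 121.

Yes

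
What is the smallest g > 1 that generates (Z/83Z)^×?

φ(83) = 83 − 1 = 82 = 2 · 41.
Test candidates g = 2, 3, … against the prime factors q ∈ {2, 41} of φ(83): g is a generator iff g^(82/q) ≢ 1 for every such q.
g = 2: 2^41 ≡ 82; 2^2 ≡ 4 — none is 1, so 2 is a primitive root.
So 2 is the smallest generator of (Z/83Z)^×.

2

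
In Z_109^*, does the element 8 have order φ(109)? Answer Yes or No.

φ(109) = 109 − 1 = 108 = 2^2 · 3^3.
Test 8^(108/q) mod 109 for each prime factor q of 108:
8^54 ≡ 108 (mod 109)  [q = 2: ≢ 1 ✓]
8^36 ≡ 1 (mod 109)  [q = 3: ≡ 1 ✗]
Since 8^36 ≡ 1, the order of 8 divides 36 < 108, so 8 is not a primitive root.

No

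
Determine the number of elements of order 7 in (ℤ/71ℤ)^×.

6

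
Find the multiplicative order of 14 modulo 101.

The order of 14 must divide φ(101) = 101 − 1 = 100 = 2^2 · 5^2.
Divisors of 100: 1, 2, 4, 5, 10, 20, 25, 50, 100.
Evaluate successive powers at the divisors of 100:
14^1 ≡ 14
14^2 ≡ 95
14^4 ≡ 36
14^5 ≡ 100
14^10 ≡ 1
Hence ord(14) = 10.

10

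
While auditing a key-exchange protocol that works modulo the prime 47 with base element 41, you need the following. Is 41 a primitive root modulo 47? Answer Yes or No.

Yes

φ(47) = 47 − 1 = 46 = 2 · 23.
41 is a primitive root mod 47 iff 41^(φ(47)/q) ≢ 1 for every prime q | φ(47), i.e. q ∈ {2, 23}.
41^23 ≡ 46 (mod 47)  [q = 2: ≢ 1 ✓]
41^2 ≡ 36 (mod 47)  [q = 23: ≢ 1 ✓]
None equal 1, so ord_47(41) = 46: 41 is a primitive root.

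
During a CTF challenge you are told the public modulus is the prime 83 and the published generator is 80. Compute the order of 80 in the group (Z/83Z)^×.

82

ord(80) | φ(83) = 83 − 1 = 82 = 2 · 41.
Divisors of 82: 1, 2, 41, 82.
Evaluate successive powers at the divisors of 82:
80^1 ≡ 80 (mod 83)
80^2 ≡ 9 (mod 83)
80^41 ≡ 82 (mod 83)
80^82 ≡ 1 (mod 83) ✓
So ord_83(80) = 82.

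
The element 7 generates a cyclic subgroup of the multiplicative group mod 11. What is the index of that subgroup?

The order of 7 must divide φ(11) = 11 − 1 = 10 = 2 · 5.
Divisors of 10: 1, 2, 5, 10.
Check 7^d mod 11 for each divisor in increasing order:
7^1 ≡ 7 (mod 11)
7^2 ≡ 5 (mod 11)
7^5 ≡ 10 (mod 11)
7^10 ≡ 1 (mod 11) ✓
Thus |⟨7⟩| = ord(7) = 10.
[(Z/11Z)^× : ⟨7⟩] = 10/10 = 1.

1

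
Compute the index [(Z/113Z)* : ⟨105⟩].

4

By Lagrange's theorem, ord_113(105) divides φ(113) = 113 − 1 = 112 = 2^4 · 7.
Divisors of 112: 1, 2, 4, 7, 8, 14, 16, 28, 56, 112.
Test each divisor d:
105^1 ≡ 105 (mod 113)
105^2 ≡ 64 (mod 113)
105^4 ≡ 28 (mod 113)
105^7 ≡ 15 (mod 113)
105^8 ≡ 106 (mod 113)
105^14 ≡ 112 (mod 113)
105^16 ≡ 49 (mod 113)
105^28 ≡ 1 (mod 113) ✓
Thus |⟨105⟩| = ord(105) = 28.
The index is φ(113) / ord(105) = 112 / 28 = 4.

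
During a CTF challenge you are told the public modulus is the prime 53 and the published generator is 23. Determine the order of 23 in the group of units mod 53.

4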